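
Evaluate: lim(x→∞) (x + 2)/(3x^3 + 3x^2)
This is an ∞/∞ indeterminate form.

Apply L'Hôpital's rule: differentiate numerator and denominator separately.
  f(x) = x + 2   ⇒   f'(x) = 1
  g(x) = 3·x^3 + 3·x^2   ⇒   g'(x) = 9·x^2 + 6·x
  lim(x→∞) f'(x)/g'(x) = lim(x→∞) (1)/(9·x^2 + 6·x)
  = 0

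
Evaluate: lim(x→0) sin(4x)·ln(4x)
This is a 0·∞ indeterminate form.

Rewrite 0·∞ as a quotient (0/0 or ∞/∞ form), then apply L'Hôpital's rule:
  lim(x→0) sin(4x)·ln(4x) = 0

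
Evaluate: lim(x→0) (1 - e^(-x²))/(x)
This is a 0/0 indeterminate form.

Apply L'Hôpital's rule: differentiate numerator and denominator separately.
  f(x) = 1 - e^(-x^2)   ⇒   f'(x) = 2·x·e^(-x^2)
  g(x) = x   ⇒   g'(x) = 1
  lim(x→0) f'(x)/g'(x) = lim(x→0) (2·x·e^(-x^2))/(1)
  = 0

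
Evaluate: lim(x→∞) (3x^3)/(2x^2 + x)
This is an ∞/∞ indeterminate form.

Apply L'Hôpital's rule: differentiate numerator and denominator separately.
  f(x) = 3·x^3   ⇒   f'(x) = 9·x^2
  g(x) = 2·x^2 + x   ⇒   g'(x) = 4·x + 1
  lim(x→∞) f'(x)/g'(x) = lim(x→∞) (9·x^2)/(4·x + 1)
  = ∞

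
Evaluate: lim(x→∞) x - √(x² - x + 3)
This is an ∞-∞ indeterminate form.

Combine fractions or rationalize to convert ∞-∞ to 0/0 form:
  lim(x→∞) x - √(x² - x + 3) = 1/2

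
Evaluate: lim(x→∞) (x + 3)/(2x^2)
This is an ∞/∞ indeterminate form.

Apply L'Hôpital's rule: differentiate numerator and denominator separately.
  f(x) = x + 3   ⇒   f'(x) = 1
  g(x) = 2·x^2   ⇒   g'(x) = 4·x
  lim(x→∞) f'(x)/g'(x) = lim(x→∞) (1)/(4·x)
  = 0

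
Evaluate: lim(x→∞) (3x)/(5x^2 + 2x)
This is an ∞/∞ indeterminate form.

Apply L'Hôpital's rule: differentiate numerator and denominator separately.
  f(x) = 3·x   ⇒   f'(x) = 3
  g(x) = 5·x^2 + 2·x   ⇒   g'(x) = 10·x + 2
  lim(x→∞) f'(x)/g'(x) = lim(x→∞) (3)/(10·x + 2)
  = 0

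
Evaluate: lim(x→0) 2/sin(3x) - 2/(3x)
This is an ∞-∞ indeterminate form.

Combine fractions or rationalize to convert ∞-∞ to 0/0 form:
  lim(x→0) 2/sin(3x) - 2/(3x) = 0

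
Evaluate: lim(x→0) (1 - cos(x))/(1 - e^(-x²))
This is a 0/0 indeterminate form.

Apply L'Hôpital's rule: differentiate numerator and denominator separately.
  f(x) = 1 - cos(x)   ⇒   f'(x) = sin(x)
  g(x) = 1 - e^(-x^2)   ⇒   g'(x) = 2·x·e^(-x^2)
  lim(x→0) f'(x)/g'(x) = lim(x→0) (sin(x))/(2·x·e^(-x^2))
  = 1/2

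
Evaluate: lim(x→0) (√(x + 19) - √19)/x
This is a standard limit.

Factor or rationalize the expression:
  lim(x→0) (√(x + 19) - √19)/x = sqrt(19)/38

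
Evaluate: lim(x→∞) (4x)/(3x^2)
This is an ∞/∞ indeterminate form.

Apply L'Hôpital's rule: differentiate numerator and denominator separately.
  f(x) = 4·x   ⇒   f'(x) = 4
  g(x) = 3·x^2   ⇒   g'(x) = 6·x
  lim(x→∞) f'(x)/g'(x) = lim(x→∞) (4)/(6·x)
  = 0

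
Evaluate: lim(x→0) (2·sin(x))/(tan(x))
This is a 0/0 indeterminate form.

Apply L'Hôpital's rule: differentiate numerator and denominator separately.
  f(x) = 2·sin(x)   ⇒   f'(x) = 2·cos(x)
  g(x) = tan(x)   ⇒   g'(x) = tan(x)^2 + 1
  lim(x→0) f'(x)/g'(x) = lim(x→0) (2·cos(x))/(tan(x)^2 + 1)
  = 2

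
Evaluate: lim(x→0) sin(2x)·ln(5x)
This is a 0·∞ indeterminate form.

Rewrite 0·∞ as a quotient (0/0 or ∞/∞ form), then apply L'Hôpital's rule:
  lim(x→0) sin(2x)·ln(5x) = 0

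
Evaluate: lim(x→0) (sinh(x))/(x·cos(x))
This is a 0/0 indeterminate form.

Apply L'Hôpital's rule: differentiate numerator and denominator separately.
  f(x) = sinh(x)   ⇒   f'(x) = cosh(x)
  g(x) = x·cos(x)   ⇒   g'(x) = -x·sin(x) + cos(x)
  lim(x→0) f'(x)/g'(x) = lim(x→0) (cosh(x))/(-x·sin(x) + cos(x))
  = 1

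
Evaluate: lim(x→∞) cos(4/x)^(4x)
This is an exponential indeterminate form.

For exponential indeterminate forms, take the natural log:
  Let L = lim(x→∞) cos(4/x)^(4x)
  Then ln(L) = lim(x→∞) [exponent × ln(base)]
  Evaluate using L'Hôpital or standard limits, then exponentiate.
  L = 1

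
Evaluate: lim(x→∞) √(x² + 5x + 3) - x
This is an ∞-∞ indeterminate form.

Combine fractions or rationalize to convert ∞-∞ to 0/0 form:
  lim(x→∞) √(x² + 5x + 3) - x = 5/2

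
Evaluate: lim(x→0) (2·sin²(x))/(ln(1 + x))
This is a 0/0 indeterminate form.

Apply L'Hôpital's rule: differentiate numerator and denominator separately.
  f(x) = 2·sin(x)^2   ⇒   f'(x) = 4·sin(x)·cos(x)
  g(x) = ln(x + 1)   ⇒   g'(x) = 1/(x + 1)
  lim(x→0) f'(x)/g'(x) = lim(x→0) (4·sin(x)·cos(x))/(1/(x + 1))
  = 0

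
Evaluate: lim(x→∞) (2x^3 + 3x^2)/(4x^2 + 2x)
This is an ∞/∞ indeterminate form.

Apply L'Hôpital's rule: differentiate numerator and denominator separately.
  f(x) = 2·x^3 + 3·x^2   ⇒   f'(x) = 6·x^2 + 6·x
  g(x) = 4·x^2 + 2·x   ⇒   g'(x) = 8·x + 2
  lim(x→∞) f'(x)/g'(x) = lim(x→∞) (6·x^2 + 6·x)/(8·x + 2)
  = ∞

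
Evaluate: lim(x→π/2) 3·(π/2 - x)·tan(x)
This is a 0·∞ indeterminate form.

Rewrite 0·∞ as a quotient (0/0 or ∞/∞ form), then apply L'Hôpital's rule:
  lim(x→π/2) 3·(π/2 - x)·tan(x) = 3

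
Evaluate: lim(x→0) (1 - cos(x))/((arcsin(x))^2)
This is a 0/0 indeterminate form.

Apply L'Hôpital's rule: differentiate numerator and denominator separately.
  f(x) = 1 - cos(x)   ⇒   f'(x) = sin(x)
  g(x) = asin(x)^2   ⇒   g'(x) = 2·asin(x)/sqrt(1 - x^2)
  lim(x→0) f'(x)/g'(x) = lim(x→0) (sin(x))/(2·asin(x)/sqrt(1 - x^2))
  = 1/2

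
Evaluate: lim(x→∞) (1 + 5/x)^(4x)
This is an exponential indeterminate form.

For exponential indeterminate forms, take the natural log:
  Let L = lim(x→∞) (1 + 5/x)^(4x)
  Then ln(L) = lim(x→∞) [exponent × ln(base)]
  Evaluate using L'Hôpital or standard limits, then exponentiate.
  L = e^(20)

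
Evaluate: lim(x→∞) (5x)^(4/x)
This is an exponential indeterminate form.

For exponential indeterminate forms, take the natural log:
  Let L = lim(x→∞) (5x)^(4/x)
  Then ln(L) = lim(x→∞) [exponent × ln(base)]
  Evaluate using L'Hôpital or standard limits, then exponentiate.
  L = 1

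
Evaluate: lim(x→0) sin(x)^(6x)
This is an exponential indeterminate form.

For exponential indeterminate forms, take the natural log:
  Let L = lim(x→0) sin(x)^(6x)
  Then ln(L) = lim(x→0) [exponent × ln(base)]
  Evaluate using L'Hôpital or standard limits, then exponentiate.
  L = 1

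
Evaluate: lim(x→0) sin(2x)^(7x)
This is an exponential indeterminate form.

For exponential indeterminate forms, take the natural log:
  Let L = lim(x→0) sin(2x)^(7x)
  Then ln(L) = lim(x→0) [exponent × ln(base)]
  Evaluate using L'Hôpital or standard limits, then exponentiate.
  L = 1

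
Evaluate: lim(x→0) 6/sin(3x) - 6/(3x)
This is an ∞-∞ indeterminate form.

Combine fractions or rationalize to convert ∞-∞ to 0/0 form:
  lim(x→0) 6/sin(3x) - 6/(3x) = 0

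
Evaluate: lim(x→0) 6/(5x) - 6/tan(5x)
This is an ∞-∞ indeterminate form.

Combine fractions or rationalize to convert ∞-∞ to 0/0 form:
  lim(x→0) 6/(5x) - 6/tan(5x) = 0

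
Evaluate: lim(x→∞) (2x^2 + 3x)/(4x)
This is an ∞/∞ indeterminate form.

Apply L'Hôpital's rule: differentiate numerator and denominator separately.
  f(x) = 2·x^2 + 3·x   ⇒   f'(x) = 4·x + 3
  g(x) = 4·x   ⇒   g'(x) = 4
  lim(x→∞) f'(x)/g'(x) = lim(x→∞) (4·x + 3)/(4)
  = ∞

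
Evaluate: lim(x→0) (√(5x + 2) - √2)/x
This is a standard limit.

Factor or rationalize the expression:
  lim(x→0) (√(5x + 2) - √2)/x = 5·sqrt(2)/4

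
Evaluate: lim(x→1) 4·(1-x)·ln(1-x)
This is a 0·∞ indeterminate form.

Rewrite 0·∞ as a quotient (0/0 or ∞/∞ form), then apply L'Hôpital's rule:
  lim(x→1) 4·(1-x)·ln(1-x) = 0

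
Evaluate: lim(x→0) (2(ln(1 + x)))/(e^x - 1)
This is a 0/0 indeterminate form.

Apply L'Hôpital's rule: differentiate numerator and denominator separately.
  f(x) = 2·ln(x + 1)   ⇒   f'(x) = 2/(x + 1)
  g(x) = e^(x) - 1   ⇒   g'(x) = e^(x)
  lim(x→0) f'(x)/g'(x) = lim(x→0) (2/(x + 1))/(e^(x))
  = 2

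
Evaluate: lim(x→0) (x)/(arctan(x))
This is a 0/0 indeterminate form.

Apply L'Hôpital's rule: differentiate numerator and denominator separately.
  f(x) = x   ⇒   f'(x) = 1
  g(x) = atan(x)   ⇒   g'(x) = 1/(x^2 + 1)
  lim(x→0) f'(x)/g'(x) = lim(x→0) (1)/(1/(x^2 + 1))
  = 1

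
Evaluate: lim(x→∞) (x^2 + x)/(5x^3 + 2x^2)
This is an ∞/∞ indeterminate form.

Apply L'Hôpital's rule: differentiate numerator and denominator separately.
  f(x) = x^2 + x   ⇒   f'(x) = 2·x + 1
  g(x) = 5·x^3 + 2·x^2   ⇒   g'(x) = 15·x^2 + 4·x
  lim(x→∞) f'(x)/g'(x) = lim(x→∞) (2·x + 1)/(15·x^2 + 4·x)
  = 0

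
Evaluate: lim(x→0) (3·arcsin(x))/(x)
This is a 0/0 indeterminate form.

Apply L'Hôpital's rule: differentiate numerator and denominator separately.
  f(x) = 3·asin(x)   ⇒   f'(x) = 3/sqrt(1 - x^2)
  g(x) = x   ⇒   g'(x) = 1
  lim(x→0) f'(x)/g'(x) = lim(x→0) (3/sqrt(1 - x^2))/(1)
  = 3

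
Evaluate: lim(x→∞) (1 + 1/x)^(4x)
This is an exponential indeterminate form.

For exponential indeterminate forms, take the natural log:
  Let L = lim(x→∞) (1 + 1/x)^(4x)
  Then ln(L) = lim(x→∞) [exponent × ln(base)]
  Evaluate using L'Hôpital or standard limits, then exponentiate.
  L = e^(4)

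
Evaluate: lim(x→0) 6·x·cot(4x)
This is a 0·∞ indeterminate form.

Rewrite 0·∞ as a quotient (0/0 or ∞/∞ form), then apply L'Hôpital's rule:
  lim(x→0) 6·x·cot(4x) = 3/2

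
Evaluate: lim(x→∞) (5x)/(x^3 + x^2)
This is an ∞/∞ indeterminate form.

Apply L'Hôpital's rule: differentiate numerator and denominator separately.
  f(x) = 5·x   ⇒   f'(x) = 5
  g(x) = x^3 + x^2   ⇒   g'(x) = 3·x^2 + 2·x
  lim(x→∞) f'(x)/g'(x) = lim(x→∞) (5)/(3·x^2 + 2·x)
  = 0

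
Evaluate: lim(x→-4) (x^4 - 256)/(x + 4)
This is a standard limit.

Factor or rationalize the expression:
  lim(x→-4) (x^4 - 256)/(x + 4) = -256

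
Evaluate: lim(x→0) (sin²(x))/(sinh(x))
This is a 0/0 indeterminate form.

Apply L'Hôpital's rule: differentiate numerator and denominator separately.
  f(x) = sin(x)^2   ⇒   f'(x) = 2·sin(x)·cos(x)
  g(x) = sinh(x)   ⇒   g'(x) = cosh(x)
  lim(x→0) f'(x)/g'(x) = lim(x→0) (2·sin(x)·cos(x))/(cosh(x))
  = 0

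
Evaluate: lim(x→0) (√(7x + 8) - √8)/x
This is a standard limit.

Factor or rationalize the expression:
  lim(x→0) (√(7x + 8) - √8)/x = 7·sqrt(2)/8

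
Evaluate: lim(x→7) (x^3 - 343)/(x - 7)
This is a standard limit.

Factor or rationalize the expression:
  lim(x→7) (x^3 - 343)/(x - 7) = 147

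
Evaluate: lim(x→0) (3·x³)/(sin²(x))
This is a 0/0 indeterminate form.

Apply L'Hôpital's rule: differentiate numerator and denominator separately.
  f(x) = 3·x^3   ⇒   f'(x) = 9·x^2
  g(x) = sin(x)^2   ⇒   g'(x) = 2·sin(x)·cos(x)
  lim(x→0) f'(x)/g'(x) = lim(x→0) (9·x^2)/(2·sin(x)·cos(x))
  = 0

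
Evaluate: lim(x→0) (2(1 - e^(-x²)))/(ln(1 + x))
This is a 0/0 indeterminate form.

Apply L'Hôpital's rule: differentiate numerator and denominator separately.
  f(x) = 2 - 2·e^(-x^2)   ⇒   f'(x) = 4·x·e^(-x^2)
  g(x) = ln(x + 1)   ⇒   g'(x) = 1/(x + 1)
  lim(x→0) f'(x)/g'(x) = lim(x→0) (4·x·e^(-x^2))/(1/(x + 1))
  = 0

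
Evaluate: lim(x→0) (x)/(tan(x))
This is a 0/0 indeterminate form.

Apply L'Hôpital's rule: differentiate numerator and denominator separately.
  f(x) = x   ⇒   f'(x) = 1
  g(x) = tan(x)   ⇒   g'(x) = tan(x)^2 + 1
  lim(x→0) f'(x)/g'(x) = lim(x→0) (1)/(tan(x)^2 + 1)
  = 1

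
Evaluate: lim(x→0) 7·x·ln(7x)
This is a 0·∞ indeterminate form.

Rewrite 0·∞ as a quotient (0/0 or ∞/∞ form), then apply L'Hôpital's rule:
  lim(x→0) 7·x·ln(7x) = 0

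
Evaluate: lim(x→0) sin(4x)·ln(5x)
This is a 0·∞ indeterminate form.

Rewrite 0·∞ as a quotient (0/0 or ∞/∞ form), then apply L'Hôpital's rule:
  lim(x→0) sin(4x)·ln(5x) = 0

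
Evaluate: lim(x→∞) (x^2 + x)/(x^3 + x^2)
This is an ∞/∞ indeterminate form.

Apply L'Hôpital's rule: differentiate numerator and denominator separately.
  f(x) = x^2 + x   ⇒   f'(x) = 2·x + 1
  g(x) = x^3 + x^2   ⇒   g'(x) = 3·x^2 + 2·x
  lim(x→∞) f'(x)/g'(x) = lim(x→∞) (2·x + 1)/(3·x^2 + 2·x)
  = 0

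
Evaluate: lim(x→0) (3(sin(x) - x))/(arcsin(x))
This is a 0/0 indeterminate form.

Apply L'Hôpital's rule: differentiate numerator and denominator separately.
  f(x) = -3·x + 3·sin(x)   ⇒   f'(x) = 3·cos(x) - 3
  g(x) = asin(x)   ⇒   g'(x) = 1/sqrt(1 - x^2)
  lim(x→0) f'(x)/g'(x) = lim(x→0) (3·cos(x) - 3)/(1/sqrt(1 - x^2))
  = 0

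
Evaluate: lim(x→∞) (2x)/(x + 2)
This is an ∞/∞ indeterminate form.

Apply L'Hôpital's rule: differentiate numerator and denominator separately.
  f(x) = 2·x   ⇒   f'(x) = 2
  g(x) = x + 2   ⇒   g'(x) = 1
  lim(x→∞) f'(x)/g'(x) = lim(x→∞) (2)/(1)
  = 2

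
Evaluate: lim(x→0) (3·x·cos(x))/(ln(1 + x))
This is a 0/0 indeterminate form.

Apply L'Hôpital's rule: differentiate numerator and denominator separately.
  f(x) = 3·x·cos(x)   ⇒   f'(x) = -3·x·sin(x) + 3·cos(x)
  g(x) = ln(x + 1)   ⇒   g'(x) = 1/(x + 1)
  lim(x→0) f'(x)/g'(x) = lim(x→0) (-3·x·sin(x) + 3·cos(x))/(1/(x + 1))
  = 3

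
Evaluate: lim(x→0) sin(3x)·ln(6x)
This is a 0·∞ indeterminate form.

Rewrite 0·∞ as a quotient (0/0 or ∞/∞ form), then apply L'Hôpital's rule:
  lim(x→0) sin(3x)·ln(6x) = 0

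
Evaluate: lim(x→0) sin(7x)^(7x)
This is an exponential indeterminate form.

For exponential indeterminate forms, take the natural log:
  Let L = lim(x→0) sin(7x)^(7x)
  Then ln(L) = lim(x→0) [exponent × ln(base)]
  Evaluate using L'Hôpital or standard limits, then exponentiate.
  L = 1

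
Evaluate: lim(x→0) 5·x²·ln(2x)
This is a 0·∞ indeterminate form.

Rewrite 0·∞ as a quotient (0/0 or ∞/∞ form), then apply L'Hôpital's rule:
  lim(x→0) 5·x²·ln(2x) = 0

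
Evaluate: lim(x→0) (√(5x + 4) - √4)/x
This is a standard limit.

Factor or rationalize the expression:
  lim(x→0) (√(5x + 4) - √4)/x = 5/4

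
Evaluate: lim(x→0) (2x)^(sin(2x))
This is an exponential indeterminate form.

For exponential indeterminate forms, take the natural log:
  Let L = lim(x→0) (2x)^(sin(2x))
  Then ln(L) = lim(x→0) [exponent × ln(base)]
  Evaluate using L'Hôpital or standard limits, then exponentiate.
  L = 1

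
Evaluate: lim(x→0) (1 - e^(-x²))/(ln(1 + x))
This is a 0/0 indeterminate form.

Apply L'Hôpital's rule: differentiate numerator and denominator separately.
  f(x) = 1 - e^(-x^2)   ⇒   f'(x) = 2·x·e^(-x^2)
  g(x) = ln(x + 1)   ⇒   g'(x) = 1/(x + 1)
  lim(x→0) f'(x)/g'(x) = lim(x→0) (2·x·e^(-x^2))/(1/(x + 1))
  = 0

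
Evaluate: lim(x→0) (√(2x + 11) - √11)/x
This is a standard limit.

Factor or rationalize the expression:
  lim(x→0) (√(2x + 11) - √11)/x = sqrt(11)/11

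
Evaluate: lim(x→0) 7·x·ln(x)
This is a 0·∞ indeterminate form.

Rewrite 0·∞ as a quotient (0/0 or ∞/∞ form), then apply L'Hôpital's rule:
  lim(x→0) 7·x·ln(x) = 0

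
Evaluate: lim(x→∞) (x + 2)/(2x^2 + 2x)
This is an ∞/∞ indeterminate form.

Apply L'Hôpital's rule: differentiate numerator and denominator separately.
  f(x) = x + 2   ⇒   f'(x) = 1
  g(x) = 2·x^2 + 2·x   ⇒   g'(x) = 4·x + 2
  lim(x→∞) f'(x)/g'(x) = lim(x→∞) (1)/(4·x + 2)
  = 0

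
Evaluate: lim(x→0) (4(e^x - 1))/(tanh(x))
This is a 0/0 indeterminate form.

Apply L'Hôpital's rule: differentiate numerator and denominator separately.
  f(x) = 4·e^(x) - 4   ⇒   f'(x) = 4·e^(x)
  g(x) = tanh(x)   ⇒   g'(x) = 1 - tanh(x)^2
  lim(x→0) f'(x)/g'(x) = lim(x→0) (4·e^(x))/(1 - tanh(x)^2)
  = 4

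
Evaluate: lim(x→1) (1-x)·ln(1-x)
This is a 0·∞ indeterminate form.

Rewrite 0·∞ as a quotient (0/0 or ∞/∞ form), then apply L'Hôpital's rule:
  lim(x→1) (1-x)·ln(1-x) = 0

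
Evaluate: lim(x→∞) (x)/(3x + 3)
This is an ∞/∞ indeterminate form.

Apply L'Hôpital's rule: differentiate numerator and denominator separately.
  f(x) = x   ⇒   f'(x) = 1
  g(x) = 3·x + 3   ⇒   g'(x) = 3
  lim(x→∞) f'(x)/g'(x) = lim(x→∞) (1)/(3)
  = 1/3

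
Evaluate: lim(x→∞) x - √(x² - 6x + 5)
This is an ∞-∞ indeterminate form.

Combine fractions or rationalize to convert ∞-∞ to 0/0 form:
  lim(x→∞) x - √(x² - 6x + 5) = 3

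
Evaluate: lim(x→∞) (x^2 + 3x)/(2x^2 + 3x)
This is an ∞/∞ indeterminate form.

Apply L'Hôpital's rule: differentiate numerator and denominator separately.
  f(x) = x^2 + 3·x   ⇒   f'(x) = 2·x + 3
  g(x) = 2·x^2 + 3·x   ⇒   g'(x) = 4·x + 3
  lim(x→∞) f'(x)/g'(x) = lim(x→∞) (2·x + 3)/(4·x + 3)
  = 1/2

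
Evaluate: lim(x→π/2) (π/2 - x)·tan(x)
This is a 0·∞ indeterminate form.

Rewrite 0·∞ as a quotient (0/0 or ∞/∞ form), then apply L'Hôpital's rule:
  lim(x→π/2) (π/2 - x)·tan(x) = 1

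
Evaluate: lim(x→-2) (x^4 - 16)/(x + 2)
This is a standard limit.

Factor or rationalize the expression:
  lim(x→-2) (x^4 - 16)/(x + 2) = -32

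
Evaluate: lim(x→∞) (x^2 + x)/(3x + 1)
This is an ∞/∞ indeterminate form.

Apply L'Hôpital's rule: differentiate numerator and denominator separately.
  f(x) = x^2 + x   ⇒   f'(x) = 2·x + 1
  g(x) = 3·x + 1   ⇒   g'(x) = 3
  lim(x→∞) f'(x)/g'(x) = lim(x→∞) (2·x + 1)/(3)
  = ∞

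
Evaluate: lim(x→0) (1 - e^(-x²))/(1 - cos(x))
This is a 0/0 indeterminate form.

Apply L'Hôpital's rule: differentiate numerator and denominator separately.
  f(x) = 1 - e^(-x^2)   ⇒   f'(x) = 2·x·e^(-x^2)
  g(x) = 1 - cos(x)   ⇒   g'(x) = sin(x)
  lim(x→0) f'(x)/g'(x) = lim(x→0) (2·x·e^(-x^2))/(sin(x))
  = 2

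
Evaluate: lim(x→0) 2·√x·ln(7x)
This is a 0·∞ indeterminate form.

Rewrite 0·∞ as a quotient (0/0 or ∞/∞ form), then apply L'Hôpital's rule:
  lim(x→0) 2·√x·ln(7x) = 0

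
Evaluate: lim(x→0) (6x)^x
This is an exponential indeterminate form.

For exponential indeterminate forms, take the natural log:
  Let L = lim(x→0) (6x)^x
  Then ln(L) = lim(x→0) [exponent × ln(base)]
  Evaluate using L'Hôpital or standard limits, then exponentiate.
  L = 1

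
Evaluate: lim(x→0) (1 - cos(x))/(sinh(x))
This is a 0/0 indeterminate form.

Apply L'Hôpital's rule: differentiate numerator and denominator separately.
  f(x) = 1 - cos(x)   ⇒   f'(x) = sin(x)
  g(x) = sinh(x)   ⇒   g'(x) = cosh(x)
  lim(x→0) f'(x)/g'(x) = lim(x→0) (sin(x))/(cosh(x))
  = 0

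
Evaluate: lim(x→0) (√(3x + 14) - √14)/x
This is a standard limit.

Factor or rationalize the expression:
  lim(x→0) (√(3x + 14) - √14)/x = 3·sqrt(14)/28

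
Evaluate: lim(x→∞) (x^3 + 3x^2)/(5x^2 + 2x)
This is an ∞/∞ indeterminate form.

Apply L'Hôpital's rule: differentiate numerator and denominator separately.
  f(x) = x^3 + 3·x^2   ⇒   f'(x) = 3·x^2 + 6·x
  g(x) = 5·x^2 + 2·x   ⇒   g'(x) = 10·x + 2
  lim(x→∞) f'(x)/g'(x) = lim(x→∞) (3·x^2 + 6·x)/(10·x + 2)
  = ∞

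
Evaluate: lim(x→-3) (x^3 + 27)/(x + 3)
This is a standard limit.

Factor or rationalize the expression:
  lim(x→-3) (x^3 + 27)/(x + 3) = 27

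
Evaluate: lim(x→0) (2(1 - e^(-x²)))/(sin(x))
This is a 0/0 indeterminate form.

Apply L'Hôpital's rule: differentiate numerator and denominator separately.
  f(x) = 2 - 2·e^(-x^2)   ⇒   f'(x) = 4·x·e^(-x^2)
  g(x) = sin(x)   ⇒   g'(x) = cos(x)
  lim(x→0) f'(x)/g'(x) = lim(x→0) (4·x·e^(-x^2))/(cos(x))
  = 0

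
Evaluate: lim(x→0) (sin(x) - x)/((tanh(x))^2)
This is a 0/0 indeterminate form.

Apply L'Hôpital's rule: differentiate numerator and denominator separately.
  f(x) = -x + sin(x)   ⇒   f'(x) = cos(x) - 1
  g(x) = tanh(x)^2   ⇒   g'(x) = (2 - 2·tanh(x)^2)·tanh(x)
  lim(x→0) f'(x)/g'(x) = lim(x→0) (cos(x) - 1)/((2 - 2·tanh(x)^2)·tanh(x))
  = 0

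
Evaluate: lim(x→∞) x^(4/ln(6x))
This is an exponential indeterminate form.

For exponential indeterminate forms, take the natural log:
  Let L = lim(x→∞) x^(4/ln(6x))
  Then ln(L) = lim(x→∞) [exponent × ln(base)]
  Evaluate using L'Hôpital or standard limits, then exponentiate.
  L = e^(4)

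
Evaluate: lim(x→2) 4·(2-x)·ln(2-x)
This is a 0·∞ indeterminate form.

Rewrite 0·∞ as a quotient (0/0 or ∞/∞ form), then apply L'Hôpital's rule:
  lim(x→2) 4·(2-x)·ln(2-x) = 0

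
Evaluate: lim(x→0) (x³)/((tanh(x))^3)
This is a 0/0 indeterminate form.

Apply L'Hôpital's rule: differentiate numerator and denominator separately.
  f(x) = x^3   ⇒   f'(x) = 3·x^2
  g(x) = tanh(x)^3   ⇒   g'(x) = (3 - 3·tanh(x)^2)·tanh(x)^2
  lim(x→0) f'(x)/g'(x) = lim(x→0) (3·x^2)/((3 - 3·tanh(x)^2)·tanh(x)^2)
  = 1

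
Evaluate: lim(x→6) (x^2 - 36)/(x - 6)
This is a standard limit.

Factor or rationalize the expression:
  lim(x→6) (x^2 - 36)/(x - 6) = 12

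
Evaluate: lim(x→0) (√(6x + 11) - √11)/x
This is a standard limit.

Factor or rationalize the expression:
  lim(x→0) (√(6x + 11) - √11)/x = 3·sqrt(11)/11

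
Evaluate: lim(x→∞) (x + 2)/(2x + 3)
This is an ∞/∞ indeterminate form.

Apply L'Hôpital's rule: differentiate numerator and denominator separately.
  f(x) = x + 2   ⇒   f'(x) = 1
  g(x) = 2·x + 3   ⇒   g'(x) = 2
  lim(x→∞) f'(x)/g'(x) = lim(x→∞) (1)/(2)
  = 1/2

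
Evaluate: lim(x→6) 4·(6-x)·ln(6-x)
This is a 0·∞ indeterminate form.

Rewrite 0·∞ as a quotient (0/0 or ∞/∞ form), then apply L'Hôpital's rule:
  lim(x→6) 4·(6-x)·ln(6-x) = 0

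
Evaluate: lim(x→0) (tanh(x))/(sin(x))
This is a 0/0 indeterminate form.

Apply L'Hôpital's rule: differentiate numerator and denominator separately.
  f(x) = tanh(x)   ⇒   f'(x) = 1 - tanh(x)^2
  g(x) = sin(x)   ⇒   g'(x) = cos(x)
  lim(x→0) f'(x)/g'(x) = lim(x→0) (1 - tanh(x)^2)/(cos(x))
  = 1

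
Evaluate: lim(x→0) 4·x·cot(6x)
This is a 0·∞ indeterminate form.

Rewrite 0·∞ as a quotient (0/0 or ∞/∞ form), then apply L'Hôpital's rule:
  lim(x→0) 4·x·cot(6x) = 2/3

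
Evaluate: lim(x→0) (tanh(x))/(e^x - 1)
This is a 0/0 indeterminate form.

Apply L'Hôpital's rule: differentiate numerator and denominator separately.
  f(x) = tanh(x)   ⇒   f'(x) = 1 - tanh(x)^2
  g(x) = e^(x) - 1   ⇒   g'(x) = e^(x)
  lim(x→0) f'(x)/g'(x) = lim(x→0) (1 - tanh(x)^2)/(e^(x))
  = 1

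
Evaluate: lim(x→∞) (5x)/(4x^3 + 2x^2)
This is an ∞/∞ indeterminate form.

Apply L'Hôpital's rule: differentiate numerator and denominator separately.
  f(x) = 5·x   ⇒   f'(x) = 5
  g(x) = 4·x^3 + 2·x^2   ⇒   g'(x) = 12·x^2 + 4·x
  lim(x→∞) f'(x)/g'(x) = lim(x→∞) (5)/(12·x^2 + 4·x)
  = 0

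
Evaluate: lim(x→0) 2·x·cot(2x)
This is a 0·∞ indeterminate form.

Rewrite 0·∞ as a quotient (0/0 or ∞/∞ form), then apply L'Hôpital's rule:
  lim(x→0) 2·x·cot(2x) = 1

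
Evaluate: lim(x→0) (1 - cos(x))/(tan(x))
This is a 0/0 indeterminate form.

Apply L'Hôpital's rule: differentiate numerator and denominator separately.
  f(x) = 1 - cos(x)   ⇒   f'(x) = sin(x)
  g(x) = tan(x)   ⇒   g'(x) = tan(x)^2 + 1
  lim(x→0) f'(x)/g'(x) = lim(x→0) (sin(x))/(tan(x)^2 + 1)
  = 0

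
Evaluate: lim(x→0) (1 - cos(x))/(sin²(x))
This is a 0/0 indeterminate form.

Apply L'Hôpital's rule: differentiate numerator and denominator separately.
  f(x) = 1 - cos(x)   ⇒   f'(x) = sin(x)
  g(x) = sin(x)^2   ⇒   g'(x) = 2·sin(x)·cos(x)
  lim(x→0) f'(x)/g'(x) = lim(x→0) (sin(x))/(2·sin(x)·cos(x))
  = 1/2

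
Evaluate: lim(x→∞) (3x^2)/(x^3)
This is an ∞/∞ indeterminate form.

Apply L'Hôpital's rule: differentiate numerator and denominator separately.
  f(x) = 3·x^2   ⇒   f'(x) = 6·x
  g(x) = x^3   ⇒   g'(x) = 3·x^2
  lim(x→∞) f'(x)/g'(x) = lim(x→∞) (6·x)/(3·x^2)
  = 0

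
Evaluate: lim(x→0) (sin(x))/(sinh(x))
This is a 0/0 indeterminate form.

Apply L'Hôpital's rule: differentiate numerator and denominator separately.
  f(x) = sin(x)   ⇒   f'(x) = cos(x)
  g(x) = sinh(x)   ⇒   g'(x) = cosh(x)
  lim(x→0) f'(x)/g'(x) = lim(x→0) (cos(x))/(cosh(x))
  = 1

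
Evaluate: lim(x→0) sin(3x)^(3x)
This is an exponential indeterminate form.

For exponential indeterminate forms, take the natural log:
  Let L = lim(x→0) sin(3x)^(3x)
  Then ln(L) = lim(x→0) [exponent × ln(base)]
  Evaluate using L'Hôpital or standard limits, then exponentiate.
  L = 1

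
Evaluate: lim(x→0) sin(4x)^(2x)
This is an exponential indeterminate form.

For exponential indeterminate forms, take the natural log:
  Let L = lim(x→0) sin(4x)^(2x)
  Then ln(L) = lim(x→0) [exponent × ln(base)]
  Evaluate using L'Hôpital or standard limits, then exponentiate.
  L = 1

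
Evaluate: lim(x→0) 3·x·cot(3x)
This is a 0·∞ indeterminate form.

Rewrite 0·∞ as a quotient (0/0 or ∞/∞ form), then apply L'Hôpital's rule:
  lim(x→0) 3·x·cot(3x) = 1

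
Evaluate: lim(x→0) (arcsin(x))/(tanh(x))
This is a 0/0 indeterminate form.

Apply L'Hôpital's rule: differentiate numerator and denominator separately.
  f(x) = asin(x)   ⇒   f'(x) = 1/sqrt(1 - x^2)
  g(x) = tanh(x)   ⇒   g'(x) = 1 - tanh(x)^2
  lim(x→0) f'(x)/g'(x) = lim(x→0) (1/sqrt(1 - x^2))/(1 - tanh(x)^2)
  = 1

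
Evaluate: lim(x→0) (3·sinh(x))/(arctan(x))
This is a 0/0 indeterminate form.

Apply L'Hôpital's rule: differentiate numerator and denominator separately.
  f(x) = 3·sinh(x)   ⇒   f'(x) = 3·cosh(x)
  g(x) = atan(x)   ⇒   g'(x) = 1/(x^2 + 1)
  lim(x→0) f'(x)/g'(x) = lim(x→0) (3·cosh(x))/(1/(x^2 + 1))
  = 3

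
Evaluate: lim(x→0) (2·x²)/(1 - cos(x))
This is a 0/0 indeterminate form.

Apply L'Hôpital's rule: differentiate numerator and denominator separately.
  f(x) = 2·x^2   ⇒   f'(x) = 4·x
  g(x) = 1 - cos(x)   ⇒   g'(x) = sin(x)
  lim(x→0) f'(x)/g'(x) = lim(x→0) (4·x)/(sin(x))
  = 4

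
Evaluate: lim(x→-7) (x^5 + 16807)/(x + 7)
This is a standard limit.

Factor or rationalize the expression:
  lim(x→-7) (x^5 + 16807)/(x + 7) = 12005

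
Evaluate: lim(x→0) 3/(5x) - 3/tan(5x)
This is an ∞-∞ indeterminate form.

Combine fractions or rationalize to convert ∞-∞ to 0/0 form:
  lim(x→0) 3/(5x) - 3/tan(5x) = 0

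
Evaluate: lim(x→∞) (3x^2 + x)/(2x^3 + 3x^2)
This is an ∞/∞ indeterminate form.

Apply L'Hôpital's rule: differentiate numerator and denominator separately.
  f(x) = 3·x^2 + x   ⇒   f'(x) = 6·x + 1
  g(x) = 2·x^3 + 3·x^2   ⇒   g'(x) = 6·x^2 + 6·x
  lim(x→∞) f'(x)/g'(x) = lim(x→∞) (6·x + 1)/(6·x^2 + 6·x)
  = 0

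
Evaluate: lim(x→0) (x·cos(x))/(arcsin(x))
This is a 0/0 indeterminate form.

Apply L'Hôpital's rule: differentiate numerator and denominator separately.
  f(x) = x·cos(x)   ⇒   f'(x) = -x·sin(x) + cos(x)
  g(x) = asin(x)   ⇒   g'(x) = 1/sqrt(1 - x^2)
  lim(x→0) f'(x)/g'(x) = lim(x→0) (-x·sin(x) + cos(x))/(1/sqrt(1 - x^2))
  = 1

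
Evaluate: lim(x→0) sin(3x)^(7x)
This is an exponential indeterminate form.

For exponential indeterminate forms, take the natural log:
  Let L = lim(x→0) sin(3x)^(7x)
  Then ln(L) = lim(x→0) [exponent × ln(base)]
  Evaluate using L'Hôpital or standard limits, then exponentiate.
  L = 1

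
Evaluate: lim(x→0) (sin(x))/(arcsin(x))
This is a 0/0 indeterminate form.

Apply L'Hôpital's rule: differentiate numerator and denominator separately.
  f(x) = sin(x)   ⇒   f'(x) = cos(x)
  g(x) = asin(x)   ⇒   g'(x) = 1/sqrt(1 - x^2)
  lim(x→0) f'(x)/g'(x) = lim(x→0) (cos(x))/(1/sqrt(1 - x^2))
  = 1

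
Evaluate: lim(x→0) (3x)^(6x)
This is an exponential indeterminate form.

For exponential indeterminate forms, take the natural log:
  Let L = lim(x→0) (3x)^(6x)
  Then ln(L) = lim(x→0) [exponent × ln(base)]
  Evaluate using L'Hôpital or standard limits, then exponentiate.
  L = 1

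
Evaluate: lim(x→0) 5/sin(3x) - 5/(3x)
This is an ∞-∞ indeterminate form.

Combine fractions or rationalize to convert ∞-∞ to 0/0 form:
  lim(x→0) 5/sin(3x) - 5/(3x) = 0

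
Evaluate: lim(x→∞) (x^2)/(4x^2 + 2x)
This is an ∞/∞ indeterminate form.

Apply L'Hôpital's rule: differentiate numerator and denominator separately.
  f(x) = x^2   ⇒   f'(x) = 2·x
  g(x) = 4·x^2 + 2·x   ⇒   g'(x) = 8·x + 2
  lim(x→∞) f'(x)/g'(x) = lim(x→∞) (2·x)/(8·x + 2)
  = 1/4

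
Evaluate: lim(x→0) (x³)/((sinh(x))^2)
This is a 0/0 indeterminate form.

Apply L'Hôpital's rule: differentiate numerator and denominator separately.
  f(x) = x^3   ⇒   f'(x) = 3·x^2
  g(x) = sinh(x)^2   ⇒   g'(x) = 2·sinh(x)·cosh(x)
  lim(x→0) f'(x)/g'(x) = lim(x→0) (3·x^2)/(2·sinh(x)·cosh(x))
  = 0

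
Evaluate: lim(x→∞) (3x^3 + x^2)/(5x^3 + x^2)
This is an ∞/∞ indeterminate form.

Apply L'Hôpital's rule: differentiate numerator and denominator separately.
  f(x) = 3·x^3 + x^2   ⇒   f'(x) = 9·x^2 + 2·x
  g(x) = 5·x^3 + x^2   ⇒   g'(x) = 15·x^2 + 2·x
  lim(x→∞) f'(x)/g'(x) = lim(x→∞) (9·x^2 + 2·x)/(15·x^2 + 2·x)
  = 3/5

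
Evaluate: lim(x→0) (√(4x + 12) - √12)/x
This is a standard limit.

Factor or rationalize the expression:
  lim(x→0) (√(4x + 12) - √12)/x = sqrt(3)/3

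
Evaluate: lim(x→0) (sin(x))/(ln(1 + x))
This is a 0/0 indeterminate form.

Apply L'Hôpital's rule: differentiate numerator and denominator separately.
  f(x) = sin(x)   ⇒   f'(x) = cos(x)
  g(x) = ln(x + 1)   ⇒   g'(x) = 1/(x + 1)
  lim(x→0) f'(x)/g'(x) = lim(x→0) (cos(x))/(1/(x + 1))
  = 1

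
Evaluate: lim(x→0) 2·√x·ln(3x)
This is a 0·∞ indeterminate form.

Rewrite 0·∞ as a quotient (0/0 or ∞/∞ form), then apply L'Hôpital's rule:
  lim(x→0) 2·√x·ln(3x) = 0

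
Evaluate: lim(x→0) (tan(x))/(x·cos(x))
This is a 0/0 indeterminate form.

Apply L'Hôpital's rule: differentiate numerator and denominator separately.
  f(x) = tan(x)   ⇒   f'(x) = tan(x)^2 + 1
  g(x) = x·cos(x)   ⇒   g'(x) = -x·sin(x) + cos(x)
  lim(x→0) f'(x)/g'(x) = lim(x→0) (tan(x)^2 + 1)/(-x·sin(x) + cos(x))
  = 1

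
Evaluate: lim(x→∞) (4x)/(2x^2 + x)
This is an ∞/∞ indeterminate form.

Apply L'Hôpital's rule: differentiate numerator and denominator separately.
  f(x) = 4·x   ⇒   f'(x) = 4
  g(x) = 2·x^2 + x   ⇒   g'(x) = 4·x + 1
  lim(x→∞) f'(x)/g'(x) = lim(x→∞) (4)/(4·x + 1)
  = 0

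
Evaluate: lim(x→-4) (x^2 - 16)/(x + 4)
This is a standard limit.

Factor or rationalize the expression:
  lim(x→-4) (x^2 - 16)/(x + 4) = -8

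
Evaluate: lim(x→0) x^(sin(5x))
This is an exponential indeterminate form.

For exponential indeterminate forms, take the natural log:
  Let L = lim(x→0) x^(sin(5x))
  Then ln(L) = lim(x→0) [exponent × ln(base)]
  Evaluate using L'Hôpital or standard limits, then exponentiate.
  L = 1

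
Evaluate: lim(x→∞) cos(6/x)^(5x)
This is an exponential indeterminate form.

For exponential indeterminate forms, take the natural log:
  Let L = lim(x→∞) cos(6/x)^(5x)
  Then ln(L) = lim(x→∞) [exponent × ln(base)]
  Evaluate using L'Hôpital or standard limits, then exponentiate.
  L = 1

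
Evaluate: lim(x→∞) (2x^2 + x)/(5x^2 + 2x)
This is an ∞/∞ indeterminate form.

Apply L'Hôpital's rule: differentiate numerator and denominator separately.
  f(x) = 2·x^2 + x   ⇒   f'(x) = 4·x + 1
  g(x) = 5·x^2 + 2·x   ⇒   g'(x) = 10·x + 2
  lim(x→∞) f'(x)/g'(x) = lim(x→∞) (4·x + 1)/(10·x + 2)
  = 2/5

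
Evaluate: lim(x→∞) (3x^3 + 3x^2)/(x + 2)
This is an ∞/∞ indeterminate form.

Apply L'Hôpital's rule: differentiate numerator and denominator separately.
  f(x) = 3·x^3 + 3·x^2   ⇒   f'(x) = 9·x^2 + 6·x
  g(x) = x + 2   ⇒   g'(x) = 1
  lim(x→∞) f'(x)/g'(x) = lim(x→∞) (9·x^2 + 6·x)/(1)
  = ∞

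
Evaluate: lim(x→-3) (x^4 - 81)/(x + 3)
This is a standard limit.

Factor or rationalize the expression:
  lim(x→-3) (x^4 - 81)/(x + 3) = -108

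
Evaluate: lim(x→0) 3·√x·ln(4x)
This is a 0·∞ indeterminate form.

Rewrite 0·∞ as a quotient (0/0 or ∞/∞ form), then apply L'Hôpital's rule:
  lim(x→0) 3·√x·ln(4x) = 0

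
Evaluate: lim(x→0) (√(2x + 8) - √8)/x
This is a standard limit.

Factor or rationalize the expression:
  lim(x→0) (√(2x + 8) - √8)/x = sqrt(2)/4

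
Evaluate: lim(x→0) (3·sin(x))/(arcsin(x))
This is a 0/0 indeterminate form.

Apply L'Hôpital's rule: differentiate numerator and denominator separately.
  f(x) = 3·sin(x)   ⇒   f'(x) = 3·cos(x)
  g(x) = asin(x)   ⇒   g'(x) = 1/sqrt(1 - x^2)
  lim(x→0) f'(x)/g'(x) = lim(x→0) (3·cos(x))/(1/sqrt(1 - x^2))
  = 3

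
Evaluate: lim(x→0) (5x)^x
This is an exponential indeterminate form.

For exponential indeterminate forms, take the natural log:
  Let L = lim(x→0) (5x)^x
  Then ln(L) = lim(x→0) [exponent × ln(base)]
  Evaluate using L'Hôpital or standard limits, then exponentiate.
  L = 1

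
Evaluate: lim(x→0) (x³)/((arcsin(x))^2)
This is a 0/0 indeterminate form.

Apply L'Hôpital's rule: differentiate numerator and denominator separately.
  f(x) = x^3   ⇒   f'(x) = 3·x^2
  g(x) = asin(x)^2   ⇒   g'(x) = 2·asin(x)/sqrt(1 - x^2)
  lim(x→0) f'(x)/g'(x) = lim(x→0) (3·x^2)/(2·asin(x)/sqrt(1 - x^2))
  = 0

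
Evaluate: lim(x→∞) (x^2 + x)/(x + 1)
This is an ∞/∞ indeterminate form.

Apply L'Hôpital's rule: differentiate numerator and denominator separately.
  f(x) = x^2 + x   ⇒   f'(x) = 2·x + 1
  g(x) = x + 1   ⇒   g'(x) = 1
  lim(x→∞) f'(x)/g'(x) = lim(x→∞) (2·x + 1)/(1)
  = ∞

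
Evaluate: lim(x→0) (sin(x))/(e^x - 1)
This is a 0/0 indeterminate form.

Apply L'Hôpital's rule: differentiate numerator and denominator separately.
  f(x) = sin(x)   ⇒   f'(x) = cos(x)
  g(x) = e^(x) - 1   ⇒   g'(x) = e^(x)
  lim(x→0) f'(x)/g'(x) = lim(x→0) (cos(x))/(e^(x))
  = 1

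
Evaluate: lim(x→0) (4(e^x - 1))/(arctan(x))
This is a 0/0 indeterminate form.

Apply L'Hôpital's rule: differentiate numerator and denominator separately.
  f(x) = 4·e^(x) - 4   ⇒   f'(x) = 4·e^(x)
  g(x) = atan(x)   ⇒   g'(x) = 1/(x^2 + 1)
  lim(x→0) f'(x)/g'(x) = lim(x→0) (4·e^(x))/(1/(x^2 + 1))
  = 4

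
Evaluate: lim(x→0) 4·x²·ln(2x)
This is a 0·∞ indeterminate form.

Rewrite 0·∞ as a quotient (0/0 or ∞/∞ form), then apply L'Hôpital's rule:
  lim(x→0) 4·x²·ln(2x) = 0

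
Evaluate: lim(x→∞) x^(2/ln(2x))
This is an exponential indeterminate form.

For exponential indeterminate forms, take the natural log:
  Let L = lim(x→∞) x^(2/ln(2x))
  Then ln(L) = lim(x→∞) [exponent × ln(base)]
  Evaluate using L'Hôpital or standard limits, then exponentiate.
  L = e²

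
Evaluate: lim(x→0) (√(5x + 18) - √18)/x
This is a standard limit.

Factor or rationalize the expression:
  lim(x→0) (√(5x + 18) - √18)/x = 5·sqrt(2)/12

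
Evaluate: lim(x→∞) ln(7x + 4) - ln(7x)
This is an ∞-∞ indeterminate form.

Combine fractions or rationalize to convert ∞-∞ to 0/0 form:
  lim(x→∞) ln(7x + 4) - ln(7x) = 0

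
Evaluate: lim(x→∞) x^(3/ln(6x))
This is an exponential indeterminate form.

For exponential indeterminate forms, take the natural log:
  Let L = lim(x→∞) x^(3/ln(6x))
  Then ln(L) = lim(x→∞) [exponent × ln(base)]
  Evaluate using L'Hôpital or standard limits, then exponentiate.
  L = e^(3)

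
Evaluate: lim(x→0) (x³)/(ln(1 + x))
This is a 0/0 indeterminate form.

Apply L'Hôpital's rule: differentiate numerator and denominator separately.
  f(x) = x^3   ⇒   f'(x) = 3·x^2
  g(x) = ln(x + 1)   ⇒   g'(x) = 1/(x + 1)
  lim(x→0) f'(x)/g'(x) = lim(x→0) (3·x^2)/(1/(x + 1))
  = 0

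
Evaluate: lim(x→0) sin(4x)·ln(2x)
This is a 0·∞ indeterminate form.

Rewrite 0·∞ as a quotient (0/0 or ∞/∞ form), then apply L'Hôpital's rule:
  lim(x→0) sin(4x)·ln(2x) = 0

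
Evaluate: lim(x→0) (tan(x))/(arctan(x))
This is a 0/0 indeterminate form.

Apply L'Hôpital's rule: differentiate numerator and denominator separately.
  f(x) = tan(x)   ⇒   f'(x) = tan(x)^2 + 1
  g(x) = atan(x)   ⇒   g'(x) = 1/(x^2 + 1)
  lim(x→0) f'(x)/g'(x) = lim(x→0) (tan(x)^2 + 1)/(1/(x^2 + 1))
  = 1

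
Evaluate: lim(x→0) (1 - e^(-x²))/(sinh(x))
This is a 0/0 indeterminate form.

Apply L'Hôpital's rule: differentiate numerator and denominator separately.
  f(x) = 1 - e^(-x^2)   ⇒   f'(x) = 2·x·e^(-x^2)
  g(x) = sinh(x)   ⇒   g'(x) = cosh(x)
  lim(x→0) f'(x)/g'(x) = lim(x→0) (2·x·e^(-x^2))/(cosh(x))
  = 0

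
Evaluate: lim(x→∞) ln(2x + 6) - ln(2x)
This is an ∞-∞ indeterminate form.

Combine fractions or rationalize to convert ∞-∞ to 0/0 form:
  lim(x→∞) ln(2x + 6) - ln(2x) = 0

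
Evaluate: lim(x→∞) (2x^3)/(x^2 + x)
This is an ∞/∞ indeterminate form.

Apply L'Hôpital's rule: differentiate numerator and denominator separately.
  f(x) = 2·x^3   ⇒   f'(x) = 6·x^2
  g(x) = x^2 + x   ⇒   g'(x) = 2·x + 1
  lim(x→∞) f'(x)/g'(x) = lim(x→∞) (6·x^2)/(2·x + 1)
  = ∞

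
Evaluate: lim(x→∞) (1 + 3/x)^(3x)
This is an exponential indeterminate form.

For exponential indeterminate forms, take the natural log:
  Let L = lim(x→∞) (1 + 3/x)^(3x)
  Then ln(L) = lim(x→∞) [exponent × ln(base)]
  Evaluate using L'Hôpital or standard limits, then exponentiate.
  L = e^(9)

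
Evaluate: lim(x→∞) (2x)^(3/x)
This is an exponential indeterminate form.

For exponential indeterminate forms, take the natural log:
  Let L = lim(x→∞) (2x)^(3/x)
  Then ln(L) = lim(x→∞) [exponent × ln(base)]
  Evaluate using L'Hôpital or standard limits, then exponentiate.
  L = 1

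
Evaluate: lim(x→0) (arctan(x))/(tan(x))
This is a 0/0 indeterminate form.

Apply L'Hôpital's rule: differentiate numerator and denominator separately.
  f(x) = atan(x)   ⇒   f'(x) = 1/(x^2 + 1)
  g(x) = tan(x)   ⇒   g'(x) = tan(x)^2 + 1
  lim(x→0) f'(x)/g'(x) = lim(x→0) (1/(x^2 + 1))/(tan(x)^2 + 1)
  = 1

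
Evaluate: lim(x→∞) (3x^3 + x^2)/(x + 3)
This is an ∞/∞ indeterminate form.

Apply L'Hôpital's rule: differentiate numerator and denominator separately.
  f(x) = 3·x^3 + x^2   ⇒   f'(x) = 9·x^2 + 2·x
  g(x) = x + 3   ⇒   g'(x) = 1
  lim(x→∞) f'(x)/g'(x) = lim(x→∞) (9·x^2 + 2·x)/(1)
  = ∞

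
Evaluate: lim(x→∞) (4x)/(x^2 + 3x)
This is an ∞/∞ indeterminate form.

Apply L'Hôpital's rule: differentiate numerator and denominator separately.
  f(x) = 4·x   ⇒   f'(x) = 4
  g(x) = x^2 + 3·x   ⇒   g'(x) = 2·x + 3
  lim(x→∞) f'(x)/g'(x) = lim(x→∞) (4)/(2·x + 3)
  = 0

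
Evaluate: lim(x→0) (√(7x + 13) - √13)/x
This is a standard limit.

Factor or rationalize the expression:
  lim(x→0) (√(7x + 13) - √13)/x = 7·sqrt(13)/26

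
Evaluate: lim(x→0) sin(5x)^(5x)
This is an exponential indeterminate form.

For exponential indeterminate forms, take the natural log:
  Let L = lim(x→0) sin(5x)^(5x)
  Then ln(L) = lim(x→0) [exponent × ln(base)]
  Evaluate using L'Hôpital or standard limits, then exponentiate.
  L = 1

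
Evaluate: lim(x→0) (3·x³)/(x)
This is a 0/0 indeterminate form.

Apply L'Hôpital's rule: differentiate numerator and denominator separately.
  f(x) = 3·x^3   ⇒   f'(x) = 9·x^2
  g(x) = x   ⇒   g'(x) = 1
  lim(x→0) f'(x)/g'(x) = lim(x→0) (9·x^2)/(1)
  = 0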